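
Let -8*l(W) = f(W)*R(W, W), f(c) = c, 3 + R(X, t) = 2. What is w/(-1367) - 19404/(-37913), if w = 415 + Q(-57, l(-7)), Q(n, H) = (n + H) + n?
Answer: 121173031/414616568 ≈ 0.29225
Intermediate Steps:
R(X, t) = -1 (R(X, t) = -3 + 2 = -1)
l(W) = W/8 (l(W) = -W*(-1)/8 = -(-1)*W/8 = W/8)
Q(n, H) = H + 2*n (Q(n, H) = (H + n) + n = H + 2*n)
w = 2401/8 (w = 415 + ((⅛)*(-7) + 2*(-57)) = 415 + (-7/8 - 114) = 415 - 919/8 = 2401/8 ≈ 300.13)
w/(-1367) - 19404/(-37913) = (2401/8)/(-1367) - 19404/(-37913) = (2401/8)*(-1/1367) - 19404*(-1/37913) = -2401/10936 + 19404/37913 = 121173031/414616568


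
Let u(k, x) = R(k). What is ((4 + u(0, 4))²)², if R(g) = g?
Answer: 256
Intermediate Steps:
u(k, x) = k
((4 + u(0, 4))²)² = ((4 + 0)²)² = (4²)² = 16² = 256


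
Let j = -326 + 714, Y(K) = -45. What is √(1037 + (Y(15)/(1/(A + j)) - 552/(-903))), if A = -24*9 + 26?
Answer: I*√713246289/301 ≈ 88.726*I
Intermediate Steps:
j = 388
A = -190 (A = -216 + 26 = -190)
√(1037 + (Y(15)/(1/(A + j)) - 552/(-903))) = √(1037 + (-45/(1/(-190 + 388)) - 552/(-903))) = √(1037 + (-45/(1/198) - 552*(-1/903))) = √(1037 + (-45/1/198 + 184/301)) = √(1037 + (-45*198 + 184/301)) = √(1037 + (-8910 + 184/301)) = √(1037 - 2681726/301) = √(-2369589/301) = I*√713246289/301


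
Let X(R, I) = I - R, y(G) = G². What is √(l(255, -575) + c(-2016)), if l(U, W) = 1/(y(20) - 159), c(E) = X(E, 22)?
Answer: √118369319/241 ≈ 45.144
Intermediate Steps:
c(E) = 22 - E
l(U, W) = 1/241 (l(U, W) = 1/(20² - 159) = 1/(400 - 159) = 1/241)
√(l(255, -575) + c(-2016)) = √(1/241 + (22 - 1*(-2016))) = √(1/241 + (22 + 2016)) = √(1/241 + 2038) = √(491159/241) = √118369319/241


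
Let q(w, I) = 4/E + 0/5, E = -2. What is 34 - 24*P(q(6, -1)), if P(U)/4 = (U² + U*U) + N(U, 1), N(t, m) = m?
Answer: -830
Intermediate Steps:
q(w, I) = -2 (q(w, I) = 4/(-2) + 0/5 = 4*(-½) + 0*(⅕) = -2 + 0 = -2)
P(U) = 4 + 8*U² (P(U) = 4*((U² + U*U) + 1) = 4*((U² + U²) + 1) = 4*(2*U² + 1) = 4*(1 + 2*U²) = 4 + 8*U²)
34 - 24*P(q(6, -1)) = 34 - 24*(4 + 8*(-2)²) = 34 - 24*(4 + 8*4) = 34 - 24*(4 + 32) = 34 - 24*36 = 34 - 864 = -830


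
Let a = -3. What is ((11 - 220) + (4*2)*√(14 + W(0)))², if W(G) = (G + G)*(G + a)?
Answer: 44577 - 3344*√14 ≈ 32065.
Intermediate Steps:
W(G) = 2*G*(-3 + G) (W(G) = (G + G)*(G - 3) = (2*G)*(-3 + G) = 2*G*(-3 + G))
((11 - 220) + (4*2)*√(14 + W(0)))² = ((11 - 220) + (4*2)*√(14 + 2*0*(-3 + 0)))² = (-209 + 8*√(14 + 2*0*(-3)))² = (-209 + 8*√(14 + 0))² = (-209 + 8*√14)²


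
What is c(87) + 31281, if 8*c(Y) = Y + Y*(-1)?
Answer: 31281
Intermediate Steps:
c(Y) = 0 (c(Y) = (Y + Y*(-1))/8 = (Y - Y)/8 = (1/8)*0 = 0)
c(87) + 31281 = 0 + 31281 = 31281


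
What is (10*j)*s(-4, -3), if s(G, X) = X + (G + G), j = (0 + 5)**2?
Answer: -2750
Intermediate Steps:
j = 25 (j = 5**2 = 25)
s(G, X) = X + 2*G
(10*j)*s(-4, -3) = (10*25)*(-3 + 2*(-4)) = 250*(-3 - 8) = 250*(-11) = -2750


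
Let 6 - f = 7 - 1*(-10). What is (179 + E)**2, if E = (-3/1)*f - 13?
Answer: 39601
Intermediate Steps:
f = -11 (f = 6 - (7 - 1*(-10)) = 6 - (7 + 10) = 6 - 1*17 = 6 - 17 = -11)
E = 20 (E = -3/1*(-11) - 13 = -3*1*(-11) - 13 = -3*(-11) - 13 = 33 - 13 = 20)
(179 + E)**2 = (179 + 20)**2 = 199**2 = 39601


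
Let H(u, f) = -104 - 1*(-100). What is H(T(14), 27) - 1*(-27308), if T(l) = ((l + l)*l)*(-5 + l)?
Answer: 27304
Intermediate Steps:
T(l) = 2*l²*(-5 + l) (T(l) = ((2*l)*l)*(-5 + l) = (2*l²)*(-5 + l) = 2*l²*(-5 + l))
H(u, f) = -4 (H(u, f) = -104 + 100 = -4)
H(T(14), 27) - 1*(-27308) = -4 - 1*(-27308) = -4 + 27308 = 27304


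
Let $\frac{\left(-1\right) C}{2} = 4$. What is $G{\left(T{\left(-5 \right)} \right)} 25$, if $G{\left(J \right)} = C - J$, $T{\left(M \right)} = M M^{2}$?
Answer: $2925$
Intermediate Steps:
$C = -8$ ($C = \left(-2\right) 4 = -8$)
$T{\left(M \right)} = M^{3}$
$G{\left(J \right)} = -8 - J$
$G{\left(T{\left(-5 \right)} \right)} 25 = \left(-8 - \left(-5\right)^{3}\right) 25 = \left(-8 - -125\right) 25 = \left(-8 + 125\right) 25 = 117 \cdot 25 = 2925$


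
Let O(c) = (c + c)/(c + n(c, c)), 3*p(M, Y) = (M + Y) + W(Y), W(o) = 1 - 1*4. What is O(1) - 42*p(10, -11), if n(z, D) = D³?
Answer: 57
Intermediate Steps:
W(o) = -3 (W(o) = 1 - 4 = -3)
p(M, Y) = -1 + M/3 + Y/3 (p(M, Y) = ((M + Y) - 3)/3 = (-3 + M + Y)/3 = -1 + M/3 + Y/3)
O(c) = 2*c/(c + c³) (O(c) = (c + c)/(c + c³) = (2*c)/(c + c³) = 2*c/(c + c³))
O(1) - 42*p(10, -11) = 2/(1 + 1²) - 42*(-1 + (⅓)*10 + (⅓)*(-11)) = 2/(1 + 1) - 42*(-1 + 10/3 - 11/3) = 2/2 - 42*(-4/3) = 2*(½) + 56 = 1 + 56 = 57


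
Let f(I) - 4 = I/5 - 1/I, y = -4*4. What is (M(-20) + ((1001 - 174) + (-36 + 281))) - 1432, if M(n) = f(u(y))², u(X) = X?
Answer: -2299239/6400 ≈ -359.26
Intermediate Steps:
y = -16
f(I) = 4 - 1/I + I/5 (f(I) = 4 + (I/5 - 1/I) = 4 + (-1/I + I/5) = 4 - 1/I + I/5)
M(n) = 4761/6400 (M(n) = (4 - 1/(-16) + (⅕)*(-16))² = (4 - 1*(-1/16) - 16/5)² = (4 + 1/16 - 16/5)² = (69/80)² = 4761/6400)
(M(-20) + ((1001 - 174) + (-36 + 281))) - 1432 = (4761/6400 + ((1001 - 174) + (-36 + 281))) - 1432 = (4761/6400 + (827 + 245)) - 1432 = (4761/6400 + 1072) - 1432 = 6865561/6400 - 1432 = -2299239/6400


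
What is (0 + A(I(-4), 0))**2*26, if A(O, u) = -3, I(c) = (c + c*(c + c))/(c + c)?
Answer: 234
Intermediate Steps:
I(c) = (c + 2*c**2)/(2*c) (I(c) = (c + c*(2*c))/((2*c)) = (c + 2*c**2)*(1/(2*c)) = (c + 2*c**2)/(2*c))
(0 + A(I(-4), 0))**2*26 = (0 - 3)**2*26 = (-3)**2*26 = 9*26 = 234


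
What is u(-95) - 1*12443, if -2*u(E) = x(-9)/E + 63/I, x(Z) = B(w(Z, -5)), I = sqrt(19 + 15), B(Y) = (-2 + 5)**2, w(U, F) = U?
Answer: -2364161/190 - 63*sqrt(34)/68 ≈ -12448.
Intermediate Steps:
B(Y) = 9 (B(Y) = 3**2 = 9)
I = sqrt(34) ≈ 5.8309
x(Z) = 9
u(E) = -63*sqrt(34)/68 - 9/(2*E) (u(E) = -(9/E + 63/(sqrt(34)))/2 = -(9/E + 63*(sqrt(34)/34))/2 = -(9/E + 63*sqrt(34)/34)/2 = -63*sqrt(34)/68 - 9/(2*E))
u(-95) - 1*12443 = (9/68)*(-34 - 7*(-95)*sqrt(34))/(-95) - 1*12443 = (9/68)*(-1/95)*(-34 + 665*sqrt(34)) - 12443 = (9/190 - 63*sqrt(34)/68) - 12443 = -2364161/190 - 63*sqrt(34)/68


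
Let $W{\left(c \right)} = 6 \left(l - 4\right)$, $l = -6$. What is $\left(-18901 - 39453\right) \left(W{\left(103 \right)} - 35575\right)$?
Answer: $2079444790$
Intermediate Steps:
$W{\left(c \right)} = -60$ ($W{\left(c \right)} = 6 \left(-6 - 4\right) = 6 \left(-10\right) = -60$)
$\left(-18901 - 39453\right) \left(W{\left(103 \right)} - 35575\right) = \left(-18901 - 39453\right) \left(-60 - 35575\right) = \left(-58354\right) \left(-35635\right) = 2079444790$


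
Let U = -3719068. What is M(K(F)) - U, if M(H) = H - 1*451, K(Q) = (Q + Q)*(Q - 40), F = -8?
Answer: 3719385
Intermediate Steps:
K(Q) = 2*Q*(-40 + Q) (K(Q) = (2*Q)*(-40 + Q) = 2*Q*(-40 + Q))
M(H) = -451 + H (M(H) = H - 451 = -451 + H)
M(K(F)) - U = (-451 + 2*(-8)*(-40 - 8)) - 1*(-3719068) = (-451 + 2*(-8)*(-48)) + 3719068 = (-451 + 768) + 3719068 = 317 + 3719068 = 3719385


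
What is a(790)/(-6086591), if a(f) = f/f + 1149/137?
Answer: -1286/833862967 ≈ -1.5422e-6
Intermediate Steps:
a(f) = 1286/137 (a(f) = 1 + 1149*(1/137) = 1 + 1149/137 = 1286/137)
a(790)/(-6086591) = (1286/137)/(-6086591) = (1286/137)*(-1/6086591) = -1286/833862967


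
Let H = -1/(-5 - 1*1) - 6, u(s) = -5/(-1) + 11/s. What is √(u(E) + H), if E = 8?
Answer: √78/12 ≈ 0.73598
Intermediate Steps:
u(s) = 5 + 11/s (u(s) = -5*(-1) + 11/s = 5 + 11/s)
H = -35/6 (H = -1/(-5 - 1) - 6 = -1/(-6) - 6 = -1*(-⅙) - 6 = ⅙ - 6 = -35/6 ≈ -5.8333)
√(u(E) + H) = √((5 + 11/8) - 35/6) = √(51/8 - 35/6) = √(13/24) = √78/12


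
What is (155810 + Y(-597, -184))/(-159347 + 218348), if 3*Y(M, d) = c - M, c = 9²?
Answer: 52012/19667 ≈ 2.6446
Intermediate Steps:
c = 81
Y(M, d) = 27 - M/3 (Y(M, d) = (81 - M)/3 = 27 - M/3)
(155810 + Y(-597, -184))/(-159347 + 218348) = (155810 + (27 - ⅓*(-597)))/(-159347 + 218348) = (155810 + (27 + 199))/59001 = (155810 + 226)*(1/59001) = 156036*(1/59001) = 52012/19667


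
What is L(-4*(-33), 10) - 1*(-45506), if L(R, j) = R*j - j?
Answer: 46816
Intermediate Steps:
L(R, j) = -j + R*j
L(-4*(-33), 10) - 1*(-45506) = 10*(-1 - 4*(-33)) - 1*(-45506) = 10*(-1 + 132) + 45506 = 10*131 + 45506 = 1310 + 45506 = 46816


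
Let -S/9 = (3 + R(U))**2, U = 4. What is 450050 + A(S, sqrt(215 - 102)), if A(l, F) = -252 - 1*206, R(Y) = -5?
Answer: 449592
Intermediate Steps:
S = -36 (S = -9*(3 - 5)**2 = -9*(-2)**2 = -9*4 = -36)
A(l, F) = -458 (A(l, F) = -252 - 206 = -458)
450050 + A(S, sqrt(215 - 102)) = 450050 - 458 = 449592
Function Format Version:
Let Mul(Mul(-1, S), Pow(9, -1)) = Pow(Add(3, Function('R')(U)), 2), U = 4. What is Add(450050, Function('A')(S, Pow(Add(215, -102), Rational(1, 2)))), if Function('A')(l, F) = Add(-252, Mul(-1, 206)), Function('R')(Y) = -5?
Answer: 449592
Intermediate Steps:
S = -36 (S = Mul(-9, Pow(Add(3, -5), 2)) = Mul(-9, Pow(-2, 2)) = Mul(-9, 4) = -36)
Function('A')(l, F) = -458 (Function('A')(l, F) = Add(-252, -206) = -458)
Add(450050, Function('A')(S, Pow(Add(215, -102), Rational(1, 2)))) = Add(450050, -458) = 449592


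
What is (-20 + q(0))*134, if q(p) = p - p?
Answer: -2680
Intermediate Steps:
q(p) = 0
(-20 + q(0))*134 = (-20 + 0)*134 = -20*134 = -2680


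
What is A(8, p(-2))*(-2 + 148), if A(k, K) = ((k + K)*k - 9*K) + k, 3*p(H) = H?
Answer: 31828/3 ≈ 10609.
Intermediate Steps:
p(H) = H/3
A(k, K) = k - 9*K + k*(K + k) (A(k, K) = ((K + k)*k - 9*K) + k = (k*(K + k) - 9*K) + k = (-9*K + k*(K + k)) + k = k - 9*K + k*(K + k))
A(8, p(-2))*(-2 + 148) = (8 + 8² - 3*(-2) + ((⅓)*(-2))*8)*(-2 + 148) = (8 + 64 - 9*(-⅔) - ⅔*8)*146 = (8 + 64 + 6 - 16/3)*146 = (218/3)*146 = 31828/3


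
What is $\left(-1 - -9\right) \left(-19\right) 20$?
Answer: $-3040$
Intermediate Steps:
$\left(-1 - -9\right) \left(-19\right) 20 = \left(-1 + 9\right) \left(-19\right) 20 = 8 \left(-19\right) 20 = \left(-152\right) 20 = -3040$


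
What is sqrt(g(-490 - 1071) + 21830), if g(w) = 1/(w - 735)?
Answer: sqrt(28769843746)/1148 ≈ 147.75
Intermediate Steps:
g(w) = 1/(-735 + w)
sqrt(g(-490 - 1071) + 21830) = sqrt(1/(-735 + (-490 - 1071)) + 21830) = sqrt(1/(-735 - 1561) + 21830) = sqrt(1/(-2296) + 21830) = sqrt(-1/2296 + 21830) = sqrt(50121679/2296) = sqrt(28769843746)/1148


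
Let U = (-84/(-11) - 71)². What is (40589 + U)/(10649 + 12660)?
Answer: 5397078/2820389 ≈ 1.9136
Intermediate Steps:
U = 485809/121 (U = (-84*(-1/11) - 71)² = (84/11 - 71)² = (-697/11)² = 485809/121 ≈ 4014.9)
(40589 + U)/(10649 + 12660) = (40589 + 485809/121)/(10649 + 12660) = (5397078/121)/23309 = (5397078/121)*(1/23309) = 5397078/2820389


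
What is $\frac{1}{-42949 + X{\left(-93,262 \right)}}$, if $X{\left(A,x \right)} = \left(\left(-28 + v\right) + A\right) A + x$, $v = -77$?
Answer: $- \frac{1}{24273} \approx -4.1198 \cdot 10^{-5}$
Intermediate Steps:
$X{\left(A,x \right)} = x + A \left(-105 + A\right)$ ($X{\left(A,x \right)} = \left(\left(-28 - 77\right) + A\right) A + x = \left(-105 + A\right) A + x = A \left(-105 + A\right) + x = x + A \left(-105 + A\right)$)
$\frac{1}{-42949 + X{\left(-93,262 \right)}} = \frac{1}{-42949 + \left(262 + \left(-93\right)^{2} - -9765\right)} = \frac{1}{-42949 + \left(262 + 8649 + 9765\right)} = \frac{1}{-42949 + 18676} = \frac{1}{-24273} = - \frac{1}{24273}$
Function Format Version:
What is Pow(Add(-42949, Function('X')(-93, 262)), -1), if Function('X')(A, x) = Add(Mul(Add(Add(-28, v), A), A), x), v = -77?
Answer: Rational(-1, 24273) ≈ -4.1198e-5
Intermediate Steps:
Function('X')(A, x) = Add(x, Mul(A, Add(-105, A))) (Function('X')(A, x) = Add(Mul(Add(Add(-28, -77), A), A), x) = Add(Mul(Add(-105, A), A), x) = Add(Mul(A, Add(-105, A)), x) = Add(x, Mul(A, Add(-105, A))))
Pow(Add(-42949, Function('X')(-93, 262)), -1) = Pow(Add(-42949, Add(262, Pow(-93, 2), Mul(-105, -93))), -1) = Pow(Add(-42949, Add(262, 8649, 9765)), -1) = Pow(Add(-42949, 18676), -1) = Pow(-24273, -1) = Rational(-1, 24273)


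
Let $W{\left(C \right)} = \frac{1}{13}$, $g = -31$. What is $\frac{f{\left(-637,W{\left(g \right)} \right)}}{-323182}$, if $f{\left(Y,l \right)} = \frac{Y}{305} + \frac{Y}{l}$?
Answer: $\frac{1263171}{49285255} \approx 0.02563$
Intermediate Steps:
$W{\left(C \right)} = \frac{1}{13}$
$f{\left(Y,l \right)} = \frac{Y}{305} + \frac{Y}{l}$ ($f{\left(Y,l \right)} = Y \frac{1}{305} + \frac{Y}{l} = \frac{Y}{305} + \frac{Y}{l}$)
$\frac{f{\left(-637,W{\left(g \right)} \right)}}{-323182} = \frac{\frac{1}{305} \left(-637\right) - 637 \frac{1}{\frac{1}{13}}}{-323182} = \left(- \frac{637}{305} - 8281\right) \left(- \frac{1}{323182}\right) = \left(- \frac{2526342}{305}\right) \left(- \frac{1}{323182}\right) = \frac{1263171}{49285255}$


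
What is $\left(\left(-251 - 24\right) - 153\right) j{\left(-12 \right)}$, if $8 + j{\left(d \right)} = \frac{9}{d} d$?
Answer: $-428$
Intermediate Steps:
$j{\left(d \right)} = 1$ ($j{\left(d \right)} = -8 + \frac{9}{d} d = -8 + 9 = 1$)
$\left(\left(-251 - 24\right) - 153\right) j{\left(-12 \right)} = \left(\left(-251 - 24\right) - 153\right) 1 = \left(-275 - 153\right) 1 = \left(-428\right) 1 = -428$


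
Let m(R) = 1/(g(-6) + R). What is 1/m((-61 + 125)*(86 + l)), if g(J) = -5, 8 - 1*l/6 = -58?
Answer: 30843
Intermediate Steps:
l = 396 (l = 48 - 6*(-58) = 48 + 348 = 396)
m(R) = 1/(-5 + R)
1/m((-61 + 125)*(86 + l)) = 1/(1/(-5 + (-61 + 125)*(86 + 396))) = 1/(1/(-5 + 64*482)) = 1/(1/(-5 + 30848)) = 1/(1/30843) = 30843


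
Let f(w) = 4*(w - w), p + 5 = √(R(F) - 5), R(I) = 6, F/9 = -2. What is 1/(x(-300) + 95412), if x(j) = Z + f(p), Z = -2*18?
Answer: 1/95376 ≈ 1.0485e-5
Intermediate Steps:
F = -18 (F = 9*(-2) = -18)
Z = -36
p = -4 (p = -5 + √(6 - 5) = -5 + √1 = -5 + 1 = -4)
f(w) = 0 (f(w) = 4*0 = 0)
x(j) = -36 (x(j) = -36 + 0 = -36)
1/(x(-300) + 95412) = 1/(-36 + 95412) = 1/95376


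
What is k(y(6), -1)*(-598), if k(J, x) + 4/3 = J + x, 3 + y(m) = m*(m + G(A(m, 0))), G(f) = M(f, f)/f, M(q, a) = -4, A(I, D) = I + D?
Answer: -47840/3 ≈ -15947.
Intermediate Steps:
A(I, D) = D + I
G(f) = -4/f
y(m) = -3 + m*(m - 4/m) (y(m) = -3 + m*(m - 4/(0 + m)) = -3 + m*(m - 4/m))
k(J, x) = -4/3 + J + x (k(J, x) = -4/3 + (J + x) = -4/3 + J + x)
k(y(6), -1)*(-598) = (-4/3 + (-7 + 6²) - 1)*(-598) = (-4/3 + (-7 + 36) - 1)*(-598) = (-4/3 + 29 - 1)*(-598) = (80/3)*(-598) = -47840/3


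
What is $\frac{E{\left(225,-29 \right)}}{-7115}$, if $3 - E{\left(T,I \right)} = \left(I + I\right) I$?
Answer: $\frac{1679}{7115} \approx 0.23598$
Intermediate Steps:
$E{\left(T,I \right)} = 3 - 2 I^{2}$ ($E{\left(T,I \right)} = 3 - \left(I + I\right) I = 3 - 2 I I = 3 - 2 I^{2}$)
$\frac{E{\left(225,-29 \right)}}{-7115} = \frac{3 - 2 \left(-29\right)^{2}}{-7115} = \left(3 - 1682\right) \left(- \frac{1}{7115}\right) = \left(-1679\right) \left(- \frac{1}{7115}\right) = \frac{1679}{7115}$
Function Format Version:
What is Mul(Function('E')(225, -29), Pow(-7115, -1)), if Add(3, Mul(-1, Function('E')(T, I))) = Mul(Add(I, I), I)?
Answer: Rational(1679, 7115) ≈ 0.23598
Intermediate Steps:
Function('E')(T, I) = Add(3, Mul(-2, Pow(I, 2))) (Function('E')(T, I) = Add(3, Mul(-1, Mul(Add(I, I), I))) = Add(3, Mul(-1, Mul(Mul(2, I), I))) = Add(3, Mul(-1, Mul(2, Pow(I, 2)))) = Add(3, Mul(-2, Pow(I, 2))))
Mul(Function('E')(225, -29), Pow(-7115, -1)) = Mul(Add(3, Mul(-2, Pow(-29, 2))), Pow(-7115, -1)) = Mul(Add(3, Mul(-2, 841)), Rational(-1, 7115)) = Mul(Add(3, -1682), Rational(-1, 7115)) = Mul(-1679, Rational(-1, 7115)) = Rational(1679, 7115)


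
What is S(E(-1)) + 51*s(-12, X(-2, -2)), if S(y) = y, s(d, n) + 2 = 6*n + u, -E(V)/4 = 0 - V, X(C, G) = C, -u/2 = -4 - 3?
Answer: -4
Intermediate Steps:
u = 14 (u = -2*(-4 - 3) = -2*(-7) = 14)
E(V) = 4*V (E(V) = -4*(0 - V) = -(-4)*V = 4*V)
s(d, n) = 12 + 6*n (s(d, n) = -2 + (6*n + 14) = -2 + (14 + 6*n) = 12 + 6*n)
S(E(-1)) + 51*s(-12, X(-2, -2)) = 4*(-1) + 51*(12 + 6*(-2)) = -4 + 51*(12 - 12) = -4 + 51*0 = -4 + 0 = -4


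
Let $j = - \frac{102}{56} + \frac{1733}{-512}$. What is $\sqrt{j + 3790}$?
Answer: $\frac{3 \sqrt{21100646}}{224} \approx 61.521$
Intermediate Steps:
$j = - \frac{18659}{3584}$ ($j = \left(-102\right) \frac{1}{56} + 1733 \left(- \frac{1}{512}\right) = - \frac{51}{28} - \frac{1733}{512} = - \frac{18659}{3584} \approx -5.2062$)
$\sqrt{j + 3790} = \sqrt{- \frac{18659}{3584} + 3790} = \sqrt{\frac{13564701}{3584}} = \frac{3 \sqrt{21100646}}{224}$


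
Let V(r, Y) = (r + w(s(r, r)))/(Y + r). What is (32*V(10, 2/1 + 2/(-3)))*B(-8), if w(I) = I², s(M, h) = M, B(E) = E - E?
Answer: 0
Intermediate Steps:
B(E) = 0
V(r, Y) = (r + r²)/(Y + r)
(32*V(10, 2/1 + 2/(-3)))*B(-8) = (32*(10*(1 + 10)/((2/1 + 2/(-3)) + 10)))*0 = (32*(10*11/((2*1 + 2*(-⅓)) + 10)))*0 = (32*(10*11/((2 - ⅔) + 10)))*0 = (32*(10*11/(4/3 + 10)))*0 = (32*(10*11/(34/3)))*0 = (32*(10*(3/34)*11))*0 = (32*(165/17))*0 = (5280/17)*0 = 0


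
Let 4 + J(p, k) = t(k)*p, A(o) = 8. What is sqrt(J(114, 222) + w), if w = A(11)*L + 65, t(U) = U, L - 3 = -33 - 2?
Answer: sqrt(25113) ≈ 158.47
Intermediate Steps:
L = -32 (L = 3 + (-33 - 2) = 3 - 35 = -32)
J(p, k) = -4 + k*p
w = -191 (w = 8*(-32) + 65 = -256 + 65 = -191)
sqrt(J(114, 222) + w) = sqrt((-4 + 222*114) - 191) = sqrt((-4 + 25308) - 191) = sqrt(25304 - 191) = sqrt(25113)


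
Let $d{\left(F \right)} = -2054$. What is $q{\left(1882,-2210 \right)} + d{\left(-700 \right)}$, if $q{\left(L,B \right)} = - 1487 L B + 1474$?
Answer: $6184759560$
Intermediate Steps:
$q{\left(L,B \right)} = 1474 - 1487 B L$ ($q{\left(L,B \right)} = - 1487 B L + 1474 = 1474 - 1487 B L$)
$q{\left(1882,-2210 \right)} + d{\left(-700 \right)} = \left(1474 - \left(-3286270\right) 1882\right) - 2054 = \left(1474 + 6184760140\right) - 2054 = 6184761614 - 2054 = 6184759560$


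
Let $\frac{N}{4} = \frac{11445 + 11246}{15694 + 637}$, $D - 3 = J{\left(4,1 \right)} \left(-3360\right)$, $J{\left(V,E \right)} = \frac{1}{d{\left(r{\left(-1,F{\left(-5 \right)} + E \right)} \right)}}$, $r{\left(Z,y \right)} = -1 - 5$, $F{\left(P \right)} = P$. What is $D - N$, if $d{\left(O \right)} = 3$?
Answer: $- \frac{18332491}{16331} \approx -1122.6$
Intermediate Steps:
$r{\left(Z,y \right)} = -6$
$J{\left(V,E \right)} = \frac{1}{3}$
$D = -1117$ ($D = 3 + \frac{1}{3} \left(-3360\right) = 3 - 1120 = -1117$)
$N = \frac{90764}{16331}$ ($N = 4 \frac{11445 + 11246}{15694 + 637} = 4 \cdot \frac{22691}{16331} = \frac{90764}{16331} \approx 5.5578$)
$D - N = -1117 - \frac{90764}{16331} = - \frac{18332491}{16331}$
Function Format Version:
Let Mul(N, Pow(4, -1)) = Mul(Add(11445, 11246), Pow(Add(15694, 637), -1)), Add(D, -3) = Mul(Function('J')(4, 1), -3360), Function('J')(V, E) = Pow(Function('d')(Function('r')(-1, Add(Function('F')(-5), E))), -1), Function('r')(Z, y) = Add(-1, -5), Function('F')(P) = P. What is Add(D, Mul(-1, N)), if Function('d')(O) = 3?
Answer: Rational(-18332491, 16331) ≈ -1122.6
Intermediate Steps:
Function('r')(Z, y) = -6
Function('J')(V, E) = Rational(1, 3) (Function('J')(V, E) = Pow(3, -1) = Rational(1, 3))
D = -1117 (D = Add(3, Mul(Rational(1, 3), -3360)) = Add(3, -1120) = -1117)
N = Rational(90764, 16331) (N = Mul(4, Mul(Add(11445, 11246), Pow(Add(15694, 637), -1))) = Mul(4, Mul(22691, Pow(16331, -1))) = Mul(4, Mul(22691, Rational(1, 16331))) = Mul(4, Rational(22691, 16331)) = Rational(90764, 16331) ≈ 5.5578)
Add(D, Mul(-1, N)) = Add(-1117, Mul(-1, Rational(90764, 16331))) = Add(-1117, Rational(-90764, 16331)) = Rational(-18332491, 16331)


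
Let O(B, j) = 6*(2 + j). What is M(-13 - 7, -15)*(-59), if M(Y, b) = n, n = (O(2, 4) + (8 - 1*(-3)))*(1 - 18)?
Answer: 47141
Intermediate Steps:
O(B, j) = 12 + 6*j
n = -799 (n = ((12 + 6*4) + (8 - 1*(-3)))*(1 - 18) = ((12 + 24) + (8 + 3))*(-17) = (36 + 11)*(-17) = 47*(-17) = -799)
M(Y, b) = -799
M(-13 - 7, -15)*(-59) = -799*(-59) = 47141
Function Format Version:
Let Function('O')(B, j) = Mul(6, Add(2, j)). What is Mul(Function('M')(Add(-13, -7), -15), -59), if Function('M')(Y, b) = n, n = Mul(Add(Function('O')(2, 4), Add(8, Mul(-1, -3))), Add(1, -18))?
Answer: 47141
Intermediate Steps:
Function('O')(B, j) = Add(12, Mul(6, j))
n = -799 (n = Mul(Add(Add(12, Mul(6, 4)), Add(8, Mul(-1, -3))), Add(1, -18)) = Mul(Add(Add(12, 24), Add(8, 3)), -17) = Mul(Add(36, 11), -17) = Mul(47, -17) = -799)
Function('M')(Y, b) = -799
Mul(Function('M')(Add(-13, -7), -15), -59) = Mul(-799, -59) = 47141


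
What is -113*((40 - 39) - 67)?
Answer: 7458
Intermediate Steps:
-113*((40 - 39) - 67) = -113*(1 - 67) = -113*(-66) = 7458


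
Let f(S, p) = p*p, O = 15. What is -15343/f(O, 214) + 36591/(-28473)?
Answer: -704194225/434649836 ≈ -1.6201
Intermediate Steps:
f(S, p) = p²
-15343/f(O, 214) + 36591/(-28473) = -15343/(214²) + 36591/(-28473) = -15343/45796 + 36591*(-1/28473) = -15343*1/45796 - 12197/9491 = -15343/45796 - 12197/9491 = -704194225/434649836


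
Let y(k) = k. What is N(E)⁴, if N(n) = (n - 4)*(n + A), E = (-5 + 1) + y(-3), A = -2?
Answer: 96059601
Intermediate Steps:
E = -7 (E = (-5 + 1) - 3 = -4 - 3 = -7)
N(n) = (-4 + n)*(-2 + n) (N(n) = (n - 4)*(n - 2) = (-4 + n)*(-2 + n))
N(E)⁴ = (8 + (-7)² - 6*(-7))⁴ = (8 + 49 + 42)⁴ = 99⁴ = 96059601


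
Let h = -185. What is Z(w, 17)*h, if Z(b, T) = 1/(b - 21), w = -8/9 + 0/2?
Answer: 1665/197 ≈ 8.4518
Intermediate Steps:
w = -8/9 (w = -8*⅑ + 0*(½) = -8/9 + 0 = -8/9 ≈ -0.88889)
Z(b, T) = 1/(-21 + b)
Z(w, 17)*h = -185/(-21 - 8/9) = -185/(-197/9) = -9/197*(-185) = 1665/197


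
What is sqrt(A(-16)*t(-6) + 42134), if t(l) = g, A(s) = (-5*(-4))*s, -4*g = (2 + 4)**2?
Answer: sqrt(45014) ≈ 212.17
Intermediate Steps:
g = -9 (g = -(2 + 4)**2/4 = -1/4*6**2 = -1/4*36 = -9)
A(s) = 20*s
t(l) = -9
sqrt(A(-16)*t(-6) + 42134) = sqrt((20*(-16))*(-9) + 42134) = sqrt(-320*(-9) + 42134) = sqrt(2880 + 42134) = sqrt(45014)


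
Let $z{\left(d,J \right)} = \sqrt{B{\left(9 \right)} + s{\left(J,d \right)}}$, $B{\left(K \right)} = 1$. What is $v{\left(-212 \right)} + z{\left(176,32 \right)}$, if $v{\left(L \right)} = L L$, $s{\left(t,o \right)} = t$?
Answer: $44944 + \sqrt{33} \approx 44950.0$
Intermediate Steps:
$z{\left(d,J \right)} = \sqrt{1 + J}$
$v{\left(L \right)} = L^{2}$
$v{\left(-212 \right)} + z{\left(176,32 \right)} = \left(-212\right)^{2} + \sqrt{1 + 32} = 44944 + \sqrt{33}$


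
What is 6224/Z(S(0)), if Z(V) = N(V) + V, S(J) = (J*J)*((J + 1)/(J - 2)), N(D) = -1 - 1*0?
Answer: -6224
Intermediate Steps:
N(D) = -1 (N(D) = -1 + 0 = -1)
S(J) = J²*(1 + J)/(-2 + J) (S(J) = J²*((1 + J)/(-2 + J)) = J²*(1 + J)/(-2 + J))
Z(V) = -1 + V
6224/Z(S(0)) = 6224/(-1 + 0²*(1 + 0)/(-2 + 0)) = 6224/(-1 + 0*1/(-2)) = 6224/(-1 + 0*(-½)*1) = 6224/(-1 + 0) = 6224/(-1) = 6224*(-1) = -6224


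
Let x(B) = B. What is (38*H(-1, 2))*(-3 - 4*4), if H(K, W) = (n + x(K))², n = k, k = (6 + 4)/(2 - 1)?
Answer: -58482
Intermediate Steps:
k = 10 (k = 10/1 = 10*1 = 10)
n = 10
H(K, W) = (10 + K)²
(38*H(-1, 2))*(-3 - 4*4) = (38*(10 - 1)²)*(-3 - 4*4) = (38*9²)*(-3 - 16) = (38*81)*(-19) = 3078*(-19) = -58482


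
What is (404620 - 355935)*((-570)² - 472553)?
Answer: -7188486305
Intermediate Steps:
(404620 - 355935)*((-570)² - 472553) = 48685*(324900 - 472553) = 48685*(-147653) = -7188486305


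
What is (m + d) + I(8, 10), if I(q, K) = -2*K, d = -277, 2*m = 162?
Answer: -216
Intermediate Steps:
m = 81 (m = (½)*162 = 81)
(m + d) + I(8, 10) = (81 - 277) - 2*10 = -196 - 20 = -216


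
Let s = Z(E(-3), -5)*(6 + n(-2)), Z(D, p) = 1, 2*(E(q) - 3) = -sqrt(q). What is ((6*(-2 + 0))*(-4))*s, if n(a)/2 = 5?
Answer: 768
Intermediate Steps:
n(a) = 10 (n(a) = 2*5 = 10)
E(q) = 3 - sqrt(q)/2 (E(q) = 3 + (-sqrt(q))/2 = 3 - sqrt(q)/2)
s = 16 (s = 1*(6 + 10) = 1*16 = 16)
((6*(-2 + 0))*(-4))*s = ((6*(-2 + 0))*(-4))*16 = ((6*(-2))*(-4))*16 = -12*(-4)*16 = 48*16 = 768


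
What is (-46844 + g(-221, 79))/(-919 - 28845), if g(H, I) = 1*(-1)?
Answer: 46845/29764 ≈ 1.5739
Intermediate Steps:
g(H, I) = -1
(-46844 + g(-221, 79))/(-919 - 28845) = (-46844 - 1)/(-919 - 28845) = -46845/(-29764) = -46845*(-1/29764) = 46845/29764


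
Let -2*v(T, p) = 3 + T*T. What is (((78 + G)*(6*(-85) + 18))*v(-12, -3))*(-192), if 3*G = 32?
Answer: -615621888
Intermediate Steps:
G = 32/3 (G = (⅓)*32 = 32/3 ≈ 10.667)
v(T, p) = -3/2 - T²/2 (v(T, p) = -(3 + T*T)/2 = -(3 + T²)/2 = -3/2 - T²/2)
(((78 + G)*(6*(-85) + 18))*v(-12, -3))*(-192) = (((78 + 32/3)*(6*(-85) + 18))*(-3/2 - ½*(-12)²))*(-192) = ((266*(-510 + 18)/3)*(-3/2 - ½*144))*(-192) = (((266/3)*(-492))*(-3/2 - 72))*(-192) = -43624*(-147/2)*(-192) = 3206364*(-192) = -615621888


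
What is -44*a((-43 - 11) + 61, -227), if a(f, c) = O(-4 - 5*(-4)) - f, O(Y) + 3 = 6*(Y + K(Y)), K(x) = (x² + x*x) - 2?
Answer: -138424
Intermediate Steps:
K(x) = -2 + 2*x² (K(x) = (x² + x²) - 2 = 2*x² - 2 = -2 + 2*x²)
O(Y) = -15 + 6*Y + 12*Y² (O(Y) = -3 + 6*(Y + (-2 + 2*Y²)) = -3 + 6*(-2 + Y + 2*Y²) = -3 + (-12 + 6*Y + 12*Y²) = -15 + 6*Y + 12*Y²)
a(f, c) = 3153 - f (a(f, c) = (-15 + 6*(-4 - 5*(-4)) + 12*(-4 - 5*(-4))²) - f = (-15 + 6*(-4 + 20) + 12*(-4 + 20)²) - f = (-15 + 6*16 + 12*16²) - f = (-15 + 96 + 12*256) - f = (-15 + 96 + 3072) - f = 3153 - f)
-44*a((-43 - 11) + 61, -227) = -44*(3153 - ((-43 - 11) + 61)) = -44*(3153 - (-54 + 61)) = -44*(3153 - 1*7) = -44*(3153 - 7) = -44*3146 = -138424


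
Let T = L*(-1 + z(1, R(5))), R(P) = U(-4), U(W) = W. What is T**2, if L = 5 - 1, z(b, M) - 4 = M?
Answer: 16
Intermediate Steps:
R(P) = -4
z(b, M) = 4 + M
L = 4
T = -4 (T = 4*(-1 + (4 - 4)) = 4*(-1 + 0) = 4*(-1) = -4)
T**2 = (-4)**2 = 16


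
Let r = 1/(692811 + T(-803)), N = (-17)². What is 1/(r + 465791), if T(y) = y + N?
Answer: 692297/322465711928 ≈ 2.1469e-6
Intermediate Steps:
N = 289
T(y) = 289 + y (T(y) = y + 289 = 289 + y)
r = 1/692297 (r = 1/(692811 + (289 - 803)) = 1/(692811 - 514) = 1/692297 ≈ 1.4445e-6)
1/(r + 465791) = 1/(1/692297 + 465791) = 1/(322465711928/692297) = 692297/322465711928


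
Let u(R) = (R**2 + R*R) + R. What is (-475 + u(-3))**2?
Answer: 211600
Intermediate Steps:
u(R) = R + 2*R**2 (u(R) = (R**2 + R**2) + R = 2*R**2 + R = R + 2*R**2)
(-475 + u(-3))**2 = (-475 - 3*(1 + 2*(-3)))**2 = (-475 - 3*(1 - 6))**2 = (-475 - 3*(-5))**2 = (-475 + 15)**2 = (-460)**2 = 211600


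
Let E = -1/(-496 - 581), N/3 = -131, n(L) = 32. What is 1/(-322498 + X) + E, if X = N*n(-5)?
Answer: 333997/360874698 ≈ 0.00092552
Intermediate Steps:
N = -393 (N = 3*(-131) = -393)
E = 1/1077 (E = -1/(-1077) = -1/1077*(-1) = 1/1077 ≈ 0.00092851)
X = -12576 (X = -393*32 = -12576)
1/(-322498 + X) + E = 1/(-322498 - 12576) + 1/1077 = 1/(-335074) + 1/1077 = -1/335074 + 1/1077 = 333997/360874698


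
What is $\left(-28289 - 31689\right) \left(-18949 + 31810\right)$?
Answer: $-771377058$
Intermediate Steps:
$\left(-28289 - 31689\right) \left(-18949 + 31810\right) = \left(-59978\right) 12861 = -771377058$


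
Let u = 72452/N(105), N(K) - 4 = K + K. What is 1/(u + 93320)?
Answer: 107/10021466 ≈ 1.0677e-5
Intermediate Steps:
N(K) = 4 + 2*K (N(K) = 4 + (K + K) = 4 + 2*K)
u = 36226/107 (u = 72452/(4 + 2*105) = 72452/(4 + 210) = 72452/214 = 72452*(1/214) = 36226/107 ≈ 338.56)
1/(u + 93320) = 1/(36226/107 + 93320) = 1/(10021466/107) = 107/10021466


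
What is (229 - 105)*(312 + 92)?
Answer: 50096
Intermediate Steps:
(229 - 105)*(312 + 92) = 124*404 = 50096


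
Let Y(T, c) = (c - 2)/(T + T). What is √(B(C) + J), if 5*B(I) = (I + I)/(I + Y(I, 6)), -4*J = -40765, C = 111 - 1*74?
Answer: √1915664210085/13710 ≈ 100.95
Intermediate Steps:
Y(T, c) = (-2 + c)/(2*T) (Y(T, c) = (-2 + c)/((2*T)) = (-2 + c)*(1/(2*T)) = (-2 + c)/(2*T))
C = 37 (C = 111 - 74 = 37)
J = 40765/4 (J = -¼*(-40765) = 40765/4 ≈ 10191.)
B(I) = 2*I/(5*(I + 2/I)) (B(I) = ((I + I)/(I + (-2 + 6)/(2*I)))/5 = ((2*I)/(I + (½)*4/I))/5 = ((2*I)/(I + 2/I))/5 = (2*I/(I + 2/I))/5 = 2*I/(5*(I + 2/I)))
√(B(C) + J) = √((⅖)*37²/(2 + 37²) + 40765/4) = √((⅖)*1369/(2 + 1369) + 40765/4) = √((⅖)*1369/1371 + 40765/4) = √((⅖)*1369*(1/1371) + 40765/4) = √(2738/6855 + 40765/4) = √(279455027/27420) = √1915664210085/13710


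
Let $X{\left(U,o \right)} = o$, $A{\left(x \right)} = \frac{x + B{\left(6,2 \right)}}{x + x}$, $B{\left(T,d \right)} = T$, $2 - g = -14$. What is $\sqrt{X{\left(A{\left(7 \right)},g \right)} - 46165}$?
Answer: $i \sqrt{46149} \approx 214.82 i$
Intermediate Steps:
$g = 16$ ($g = 2 - -14 = 2 + 14 = 16$)
$A{\left(x \right)} = \frac{6 + x}{2 x}$ ($A{\left(x \right)} = \frac{x + 6}{x + x} = \frac{6 + x}{2 x}$)
$\sqrt{X{\left(A{\left(7 \right)},g \right)} - 46165} = \sqrt{16 - 46165} = \sqrt{-46149} = i \sqrt{46149}$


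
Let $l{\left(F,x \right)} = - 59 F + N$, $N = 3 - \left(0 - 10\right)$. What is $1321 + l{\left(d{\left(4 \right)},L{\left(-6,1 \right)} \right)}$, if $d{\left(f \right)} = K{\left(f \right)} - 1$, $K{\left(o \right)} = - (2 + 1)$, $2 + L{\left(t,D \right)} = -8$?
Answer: $1570$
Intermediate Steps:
$L{\left(t,D \right)} = -10$ ($L{\left(t,D \right)} = -2 - 8 = -10$)
$K{\left(o \right)} = -3$ ($K{\left(o \right)} = \left(-1\right) 3 = -3$)
$N = 13$ ($N = 3 - -10 = 3 + 10 = 13$)
$d{\left(f \right)} = -4$ ($d{\left(f \right)} = -3 - 1 = -4$)
$l{\left(F,x \right)} = 13 - 59 F$ ($l{\left(F,x \right)} = - 59 F + 13 = 13 - 59 F$)
$1321 + l{\left(d{\left(4 \right)},L{\left(-6,1 \right)} \right)} = 1321 + \left(13 - -236\right) = 1321 + \left(13 + 236\right) = 1321 + 249 = 1570$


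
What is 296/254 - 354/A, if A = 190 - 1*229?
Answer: 16910/1651 ≈ 10.242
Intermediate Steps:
A = -39 (A = 190 - 229 = -39)
296/254 - 354/A = 296/254 - 354/(-39) = 296*(1/254) - 354*(-1/39) = 148/127 + 118/13 = 16910/1651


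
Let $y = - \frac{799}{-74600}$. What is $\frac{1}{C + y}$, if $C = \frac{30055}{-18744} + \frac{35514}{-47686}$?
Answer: $- \frac{2083732757700}{4870689619087} \approx -0.42781$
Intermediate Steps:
$y = \frac{799}{74600}$ ($y = \left(-799\right) \left(- \frac{1}{74600}\right) = \frac{799}{74600} \approx 0.01071$)
$C = - \frac{1049438573}{446913192}$ ($C = 30055 \left(- \frac{1}{18744}\right) + 35514 \left(- \frac{1}{47686}\right) = - \frac{30055}{18744} - \frac{17757}{23843} = - \frac{1049438573}{446913192} \approx -2.3482$)
$\frac{1}{C + y} = \frac{1}{- \frac{1049438573}{446913192} + \frac{799}{74600}} = \frac{1}{- \frac{4870689619087}{2083732757700}} = - \frac{2083732757700}{4870689619087}$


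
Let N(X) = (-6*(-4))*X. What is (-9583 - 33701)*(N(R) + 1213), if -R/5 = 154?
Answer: 747384828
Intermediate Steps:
R = -770 (R = -5*154 = -770)
N(X) = 24*X
(-9583 - 33701)*(N(R) + 1213) = (-9583 - 33701)*(24*(-770) + 1213) = -43284*(-18480 + 1213) = -43284*(-17267) = 747384828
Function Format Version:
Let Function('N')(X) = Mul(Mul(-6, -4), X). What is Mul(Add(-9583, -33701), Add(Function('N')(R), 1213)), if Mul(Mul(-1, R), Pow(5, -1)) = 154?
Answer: 747384828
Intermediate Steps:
R = -770 (R = Mul(-5, 154) = -770)
Function('N')(X) = Mul(24, X)
Mul(Add(-9583, -33701), Add(Function('N')(R), 1213)) = Mul(Add(-9583, -33701), Add(Mul(24, -770), 1213)) = Mul(-43284, Add(-18480, 1213)) = Mul(-43284, -17267) = 747384828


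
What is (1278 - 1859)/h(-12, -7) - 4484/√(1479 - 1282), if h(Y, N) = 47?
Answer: -581/47 - 4484*√197/197 ≈ -331.83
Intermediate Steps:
(1278 - 1859)/h(-12, -7) - 4484/√(1479 - 1282) = (1278 - 1859)/47 - 4484/√(1479 - 1282) = -581*1/47 - 4484*√197/197 = -581/47 - 4484*√197/197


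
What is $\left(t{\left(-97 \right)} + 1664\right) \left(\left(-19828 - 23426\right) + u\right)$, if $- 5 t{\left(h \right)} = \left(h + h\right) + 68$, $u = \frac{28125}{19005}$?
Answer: $- \frac{462848764578}{6335} \approx -7.3062 \cdot 10^{7}$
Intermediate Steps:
$u = \frac{1875}{1267}$ ($u = 28125 \cdot \frac{1}{19005} = \frac{1875}{1267} \approx 1.4799$)
$t{\left(h \right)} = - \frac{68}{5} - \frac{2 h}{5}$ ($t{\left(h \right)} = - \frac{\left(h + h\right) + 68}{5} = - \frac{2 h + 68}{5} = - \frac{68 + 2 h}{5} = - \frac{68}{5} - \frac{2 h}{5}$)
$\left(t{\left(-97 \right)} + 1664\right) \left(\left(-19828 - 23426\right) + u\right) = \left(\left(- \frac{68}{5} - - \frac{194}{5}\right) + 1664\right) \left(\left(-19828 - 23426\right) + \frac{1875}{1267}\right) = \left(\left(- \frac{68}{5} + \frac{194}{5}\right) + 1664\right) \left(\left(-19828 - 23426\right) + \frac{1875}{1267}\right) = \left(\frac{126}{5} + 1664\right) \left(-43254 + \frac{1875}{1267}\right) = \frac{8446}{5} \left(- \frac{54800943}{1267}\right) = - \frac{462848764578}{6335}$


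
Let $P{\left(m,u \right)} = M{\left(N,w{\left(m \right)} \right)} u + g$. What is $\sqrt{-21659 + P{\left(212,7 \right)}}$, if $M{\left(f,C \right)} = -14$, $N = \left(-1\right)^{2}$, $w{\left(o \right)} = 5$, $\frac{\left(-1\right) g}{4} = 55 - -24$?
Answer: $i \sqrt{22073} \approx 148.57 i$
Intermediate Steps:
$g = -316$ ($g = - 4 \left(55 - -24\right) = - 4 \left(55 + 24\right) = \left(-4\right) 79 = -316$)
$N = 1$
$P{\left(m,u \right)} = -316 - 14 u$ ($P{\left(m,u \right)} = - 14 u - 316 = -316 - 14 u$)
$\sqrt{-21659 + P{\left(212,7 \right)}} = \sqrt{-21659 - 414} = \sqrt{-22073} = i \sqrt{22073}$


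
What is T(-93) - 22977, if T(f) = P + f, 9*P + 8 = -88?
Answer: -69242/3 ≈ -23081.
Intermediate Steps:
P = -32/3 (P = -8/9 + (⅑)*(-88) = -8/9 - 88/9 = -32/3 ≈ -10.667)
T(f) = -32/3 + f
T(-93) - 22977 = (-32/3 - 93) - 22977 = -311/3 - 22977 = -69242/3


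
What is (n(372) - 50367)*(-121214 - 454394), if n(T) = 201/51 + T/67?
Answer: 33015263177600/1139 ≈ 2.8986e+10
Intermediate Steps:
n(T) = 67/17 + T/67 (n(T) = 201*(1/51) + T*(1/67) = 67/17 + T/67)
(n(372) - 50367)*(-121214 - 454394) = ((67/17 + (1/67)*372) - 50367)*(-121214 - 454394) = ((67/17 + 372/67) - 50367)*(-575608) = (10813/1139 - 50367)*(-575608) = -57357200/1139*(-575608) = 33015263177600/1139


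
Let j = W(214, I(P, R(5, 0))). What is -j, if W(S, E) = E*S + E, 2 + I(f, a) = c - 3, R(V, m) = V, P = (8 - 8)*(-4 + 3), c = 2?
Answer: 645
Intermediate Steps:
P = 0 (P = 0*(-1) = 0)
I(f, a) = -3 (I(f, a) = -2 + (2 - 3) = -2 - 1 = -3)
W(S, E) = E + E*S
j = -645 (j = -3*(1 + 214) = -3*215 = -645)
-j = -1*(-645) = 645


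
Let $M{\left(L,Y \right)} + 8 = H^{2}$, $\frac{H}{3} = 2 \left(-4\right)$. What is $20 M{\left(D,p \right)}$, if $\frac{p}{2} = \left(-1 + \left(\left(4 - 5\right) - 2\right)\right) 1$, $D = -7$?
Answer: $11360$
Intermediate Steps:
$H = -24$ ($H = 3 \cdot 2 \left(-4\right) = 3 \left(-8\right) = -24$)
$p = -8$ ($p = 2 \left(-1 + \left(\left(4 - 5\right) - 2\right)\right) 1 = 2 \left(-1 - 3\right) 1 = 2 \left(\left(-4\right) 1\right) = 2 \left(-4\right) = -8$)
$M{\left(L,Y \right)} = 568$ ($M{\left(L,Y \right)} = -8 + \left(-24\right)^{2} = -8 + 576 = 568$)
$20 M{\left(D,p \right)} = 20 \cdot 568 = 11360$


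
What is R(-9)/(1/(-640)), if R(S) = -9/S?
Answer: -640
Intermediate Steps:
R(-9)/(1/(-640)) = (-9/(-9))/(1/(-640)) = (-9*(-1/9))/(-1/640) = 1*(-640) = -640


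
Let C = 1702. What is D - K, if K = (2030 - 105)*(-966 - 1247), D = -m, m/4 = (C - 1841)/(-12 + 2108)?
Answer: 2232253239/524 ≈ 4.2600e+6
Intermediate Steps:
m = -139/524 (m = 4*((1702 - 1841)/(-12 + 2108)) = 4*(-139/2096) = -139/524 ≈ -0.26527)
D = 139/524 (D = -1*(-139/524) = 139/524 ≈ 0.26527)
K = -4260025 (K = 1925*(-2213) = -4260025)
D - K = 139/524 - 1*(-4260025) = 139/524 + 4260025 = 2232253239/524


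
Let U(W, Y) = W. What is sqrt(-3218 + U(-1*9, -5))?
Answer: I*sqrt(3227) ≈ 56.807*I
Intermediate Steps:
sqrt(-3218 + U(-1*9, -5)) = sqrt(-3218 - 1*9) = sqrt(-3218 - 9) = sqrt(-3227) = I*sqrt(3227)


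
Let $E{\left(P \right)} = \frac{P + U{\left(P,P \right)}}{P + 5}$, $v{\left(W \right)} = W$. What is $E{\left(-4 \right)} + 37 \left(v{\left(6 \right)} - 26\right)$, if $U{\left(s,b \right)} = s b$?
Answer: $-728$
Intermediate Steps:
$U{\left(s,b \right)} = b s$
$E{\left(P \right)} = \frac{P + P^{2}}{5 + P}$ ($E{\left(P \right)} = \frac{P + P P}{P + 5} = \frac{P + P^{2}}{5 + P}$)
$E{\left(-4 \right)} + 37 \left(v{\left(6 \right)} - 26\right) = - \frac{4 \left(1 - 4\right)}{5 - 4} + 37 \left(6 - 26\right) = \left(-4\right) 1^{-1} \left(-3\right) + 37 \left(6 - 26\right) = \left(-4\right) 1 \left(-3\right) + 37 \left(-20\right) = 12 - 740 = -728$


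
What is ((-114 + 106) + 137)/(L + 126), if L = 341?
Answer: 129/467 ≈ 0.27623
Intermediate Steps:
((-114 + 106) + 137)/(L + 126) = ((-114 + 106) + 137)/(341 + 126) = (-8 + 137)/467 = 129*(1/467) = 129/467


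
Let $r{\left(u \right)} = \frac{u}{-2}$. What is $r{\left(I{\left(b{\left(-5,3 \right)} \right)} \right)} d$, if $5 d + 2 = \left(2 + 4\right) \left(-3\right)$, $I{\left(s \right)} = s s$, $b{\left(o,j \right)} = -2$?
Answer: $8$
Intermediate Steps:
$I{\left(s \right)} = s^{2}$
$r{\left(u \right)} = - \frac{u}{2}$ ($r{\left(u \right)} = u \left(- \frac{1}{2}\right) = - \frac{u}{2}$)
$d = -4$ ($d = - \frac{2}{5} + \frac{\left(2 + 4\right) \left(-3\right)}{5} = - \frac{2}{5} + \frac{6 \left(-3\right)}{5} = - \frac{2}{5} + \frac{1}{5} \left(-18\right) = - \frac{2}{5} - \frac{18}{5} = -4$)
$r{\left(I{\left(b{\left(-5,3 \right)} \right)} \right)} d = - \frac{\left(-2\right)^{2}}{2} \left(-4\right) = \left(- \frac{1}{2}\right) 4 \left(-4\right) = \left(-2\right) \left(-4\right) = 8$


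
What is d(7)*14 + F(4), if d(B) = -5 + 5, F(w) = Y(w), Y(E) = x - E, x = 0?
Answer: -4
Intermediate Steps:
Y(E) = -E (Y(E) = 0 - E = -E)
F(w) = -w
d(B) = 0
d(7)*14 + F(4) = 0*14 - 1*4 = 0 - 4 = -4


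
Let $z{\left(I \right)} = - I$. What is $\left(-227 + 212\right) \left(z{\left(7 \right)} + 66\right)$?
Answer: $-885$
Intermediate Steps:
$\left(-227 + 212\right) \left(z{\left(7 \right)} + 66\right) = \left(-227 + 212\right) \left(\left(-1\right) 7 + 66\right) = - 15 \left(-7 + 66\right) = \left(-15\right) 59 = -885$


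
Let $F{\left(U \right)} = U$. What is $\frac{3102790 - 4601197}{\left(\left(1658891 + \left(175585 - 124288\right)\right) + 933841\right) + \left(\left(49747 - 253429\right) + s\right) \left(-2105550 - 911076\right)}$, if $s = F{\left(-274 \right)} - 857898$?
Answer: $- \frac{499469}{1067739676211} \approx -4.6778 \cdot 10^{-7}$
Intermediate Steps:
$s = -858172$ ($s = -274 - 857898 = -858172$)
$\frac{3102790 - 4601197}{\left(\left(1658891 + \left(175585 - 124288\right)\right) + 933841\right) + \left(\left(49747 - 253429\right) + s\right) \left(-2105550 - 911076\right)} = \frac{3102790 - 4601197}{\left(\left(1658891 + \left(175585 - 124288\right)\right) + 933841\right) + \left(\left(49747 - 253429\right) - 858172\right) \left(-2105550 - 911076\right)} = - \frac{1498407}{\left(\left(1658891 + \left(175585 - 124288\right)\right) + 933841\right) + \left(\left(49747 - 253429\right) - 858172\right) \left(-3016626\right)} = - \frac{1498407}{\left(\left(1658891 + \left(175585 - 124288\right)\right) + 933841\right) + \left(-203682 - 858172\right) \left(-3016626\right)} = - \frac{1498407}{\left(\left(1658891 + 51297\right) + 933841\right) - -3203216384604} = - \frac{1498407}{\left(1710188 + 933841\right) + 3203216384604} = - \frac{1498407}{2644029 + 3203216384604} = - \frac{1498407}{3203219028633} = \left(-1498407\right) \frac{1}{3203219028633} = - \frac{499469}{1067739676211}$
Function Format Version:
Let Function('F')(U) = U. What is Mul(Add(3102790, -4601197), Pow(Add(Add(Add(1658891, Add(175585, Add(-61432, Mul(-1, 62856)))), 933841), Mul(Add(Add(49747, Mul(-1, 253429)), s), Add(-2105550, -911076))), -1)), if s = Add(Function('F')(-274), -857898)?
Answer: Rational(-499469, 1067739676211) ≈ -4.6778e-7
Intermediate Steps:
s = -858172 (s = Add(-274, -857898) = -858172)
Mul(Add(3102790, -4601197), Pow(Add(Add(Add(1658891, Add(175585, Add(-61432, Mul(-1, 62856)))), 933841), Mul(Add(Add(49747, Mul(-1, 253429)), s), Add(-2105550, -911076))), -1)) = Mul(Add(3102790, -4601197), Pow(Add(Add(Add(1658891, Add(175585, Add(-61432, Mul(-1, 62856)))), 933841), Mul(Add(Add(49747, Mul(-1, 253429)), -858172), Add(-2105550, -911076))), -1)) = Mul(-1498407, Pow(Add(Add(Add(1658891, Add(175585, Add(-61432, -62856))), 933841), Mul(Add(Add(49747, -253429), -858172), -3016626)), -1)) = Mul(-1498407, Pow(Add(Add(Add(1658891, Add(175585, -124288)), 933841), Mul(Add(-203682, -858172), -3016626)), -1)) = Mul(-1498407, Pow(Add(Add(Add(1658891, 51297), 933841), Mul(-1061854, -3016626)), -1)) = Mul(-1498407, Pow(Add(Add(1710188, 933841), 3203216384604), -1)) = Mul(-1498407, Pow(Add(2644029, 3203216384604), -1)) = Mul(-1498407, Pow(3203219028633, -1)) = Mul(-1498407, Rational(1, 3203219028633)) = Rational(-499469, 1067739676211)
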